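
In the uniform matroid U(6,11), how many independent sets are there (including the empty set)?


Independent sets of U(6,11) are all subsets of size <= 6.
Count = C(11,0) + C(11,1) + C(11,2) + C(11,3) + C(11,4) + C(11,5) + C(11,6)
     = 1 + 11 + 55 + 165 + 330 + 462 + 462
     = 1486.

1486


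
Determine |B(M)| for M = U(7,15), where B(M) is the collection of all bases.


Bases of U(7,15) are all 7-element subsets of the 15-element ground set.
Number of bases = C(15,7).
C(15,7) = 15! / (7! * 8!) = 6435.

6435


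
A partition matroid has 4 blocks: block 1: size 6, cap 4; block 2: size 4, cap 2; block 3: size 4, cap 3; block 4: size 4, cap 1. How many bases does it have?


A basis picks exactly ci elements from block i.
Number of bases = product of C(|Si|, ci).
= C(6,4) * C(4,2) * C(4,3) * C(4,1)
= 15 * 6 * 4 * 4
= 1440.

1440


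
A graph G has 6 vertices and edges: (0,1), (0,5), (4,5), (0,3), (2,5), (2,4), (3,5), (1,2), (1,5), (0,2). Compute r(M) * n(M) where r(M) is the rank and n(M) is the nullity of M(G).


r(M) = |V| - c = 6 - 1 = 5.
nullity = |E| - r(M) = 10 - 5 = 5.
Product = 5 * 5 = 25.

25


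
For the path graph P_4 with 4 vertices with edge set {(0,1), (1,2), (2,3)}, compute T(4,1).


A path on 4 vertices is a tree with 3 edges.
T(x,y) = x^(3) for any tree.
T(4,1) = 4^3 = 64.

64


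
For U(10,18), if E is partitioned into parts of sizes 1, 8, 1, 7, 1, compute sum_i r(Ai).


r(Ai) = min(|Ai|, 10) for each part.
Sum = min(1,10) + min(8,10) + min(1,10) + min(7,10) + min(1,10)
    = 1 + 8 + 1 + 7 + 1
    = 18.

18


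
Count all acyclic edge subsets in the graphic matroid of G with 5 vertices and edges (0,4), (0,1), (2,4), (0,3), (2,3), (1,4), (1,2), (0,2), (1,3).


An independent set in a graphic matroid is an acyclic edge subset.
G has 5 vertices and 9 edges.
Enumerate all 2^9 = 512 subsets, checking for acyclicity.
Total independent sets = 198.

198


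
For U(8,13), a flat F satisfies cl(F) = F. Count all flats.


Flats of U(8,13): every subset of size < 8 is a flat, plus E itself.
Count = (13 choose 0) + (13 choose 1) + (13 choose 2) + (13 choose 3) + (13 choose 4) + (13 choose 5) + (13 choose 6) + (13 choose 7) + 1
     = 1 + 13 + 78 + 286 + 715 + 1287 + 1716 + 1716 + 1
     = 5813.

5813


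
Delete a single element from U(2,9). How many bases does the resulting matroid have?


Deleting e from U(2,9) gives U(2,8) since n > r.
Bases of U(2,8) = C(8,2) = 8! / (2! * 6!) = 28.

28


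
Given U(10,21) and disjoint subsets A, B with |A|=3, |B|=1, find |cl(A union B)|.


|A union B| = 3 + 1 = 4 (disjoint).
In U(10,21), cl(S) = S if |S| < 10, else cl(S) = E.
Since 4 < 10, cl(A union B) = A union B.
|cl(A union B)| = 4.

4


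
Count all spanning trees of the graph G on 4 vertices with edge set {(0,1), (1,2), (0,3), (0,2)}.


By Kirchhoff's matrix tree theorem, the number of spanning trees equals
the determinant of any cofactor of the Laplacian matrix L.
G has 4 vertices and 4 edges.
Computing the (3 x 3) cofactor determinant gives 3.

3


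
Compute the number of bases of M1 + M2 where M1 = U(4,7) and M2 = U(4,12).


Bases of a direct sum M1 + M2: |B| = |B(M1)| * |B(M2)|.
|B(U(4,7))| = C(7,4) = 35.
|B(U(4,12))| = C(12,4) = 495.
Total bases = 35 * 495 = 17325.

17325


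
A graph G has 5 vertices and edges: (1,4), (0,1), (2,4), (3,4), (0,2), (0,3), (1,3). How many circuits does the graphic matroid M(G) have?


A circuit in a graphic matroid = edge set of a simple cycle.
G has 5 vertices and 7 edges.
Enumerating all minimal edge subsets forming cycles...
Total circuits found: 7.

7


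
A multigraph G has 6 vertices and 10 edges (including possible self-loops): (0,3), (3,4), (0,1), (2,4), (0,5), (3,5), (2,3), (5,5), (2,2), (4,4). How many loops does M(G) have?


In a graphic matroid, a loop is a self-loop edge (u,u) with rank 0.
Examining all 10 edges for self-loops...
Self-loops found: (5,5), (2,2), (4,4)
Number of loops = 3.

3


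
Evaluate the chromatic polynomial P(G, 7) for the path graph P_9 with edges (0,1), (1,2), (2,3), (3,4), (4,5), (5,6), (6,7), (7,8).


P(P_9, k) = k * (k-1)^(8).
P(7) = 7 * 6^8 = 7 * 1679616 = 11757312.

11757312


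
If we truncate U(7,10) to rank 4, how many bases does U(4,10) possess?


Truncating U(7,10) to rank 4 gives U(4,10).
Bases of U(4,10) are all 4-element subsets of 10 elements.
Number of bases = C(10,4) = 10! / (4! * 6!) = 210.

210


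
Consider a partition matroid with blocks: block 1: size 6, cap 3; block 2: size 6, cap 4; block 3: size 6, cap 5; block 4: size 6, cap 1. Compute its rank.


Rank of a partition matroid = sum of min(|Si|, ci) for each block.
= min(6,3) + min(6,4) + min(6,5) + min(6,1)
= 3 + 4 + 5 + 1
= 13.

13


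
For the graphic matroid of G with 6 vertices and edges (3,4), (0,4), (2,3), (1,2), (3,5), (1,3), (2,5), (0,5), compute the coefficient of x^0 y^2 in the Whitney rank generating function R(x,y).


R(x,y) = sum over A in 2^E of x^(r(E)-r(A)) * y^(|A|-r(A)).
G has 6 vertices, 8 edges. r(E) = 5.
Enumerate all 2^8 = 256 subsets.
Count subsets with r(E)-r(A)=0 and |A|-r(A)=2: 8.

8


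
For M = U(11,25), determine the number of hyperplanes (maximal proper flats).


Hyperplanes of U(11,25) are flats of rank 10.
In a uniform matroid, these are exactly the (10)-element subsets.
Count = C(25,10) = 25! / (10! * 15!) = 3268760.

3268760


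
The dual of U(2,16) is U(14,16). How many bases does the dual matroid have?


The dual of U(r,n) is U(n-r, n) = U(14,16).
Bases of U(14,16) are all (14)-element subsets.
|B(M*)| = C(16,14) = 16! / (14! * 2!) = 120.

120


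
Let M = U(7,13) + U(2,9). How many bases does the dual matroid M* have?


(M1+M2)* = M1* + M2*.
M1* = U(6,13), bases: C(13,6) = 1716.
M2* = U(7,9), bases: C(9,7) = 36.
|B(M*)| = 1716 * 36 = 61776.

61776


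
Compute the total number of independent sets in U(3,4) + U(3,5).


For a direct sum, |I(M1+M2)| = |I(M1)| * |I(M2)|.
|I(U(3,4))| = sum C(4,k) for k=0..3 = 15.
|I(U(3,5))| = sum C(5,k) for k=0..3 = 26.
Total = 15 * 26 = 390.

390


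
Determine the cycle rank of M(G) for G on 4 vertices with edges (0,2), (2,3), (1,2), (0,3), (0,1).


Cycle rank (nullity) = |E| - r(M) = |E| - (|V| - c).
|E| = 5, |V| = 4, c = 1.
Nullity = 5 - (4 - 1) = 5 - 3 = 2.

2


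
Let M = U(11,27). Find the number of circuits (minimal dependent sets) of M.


In U(11,27), circuits are the (12)-element subsets.
Any set of 12 elements is dependent, and removing any one element gives
an independent set of size 11, so it is a minimal dependent set.
Number of circuits = C(27,12) = 17383860.

17383860


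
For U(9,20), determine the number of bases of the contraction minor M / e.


Contracting e from U(9,20) gives U(8,19).
Bases of U(8,19) = (19 choose 8) = 75582.

75582


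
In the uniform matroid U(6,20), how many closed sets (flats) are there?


Flats of U(6,20): every subset of size < 6 is a flat, plus E itself.
Count = (20 choose 0) + (20 choose 1) + (20 choose 2) + (20 choose 3) + (20 choose 4) + (20 choose 5) + 1
     = 1 + 20 + 190 + 1140 + 4845 + 15504 + 1
     = 21701.

21701


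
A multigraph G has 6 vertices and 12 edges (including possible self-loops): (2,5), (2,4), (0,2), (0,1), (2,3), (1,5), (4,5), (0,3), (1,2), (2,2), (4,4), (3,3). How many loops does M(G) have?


In a graphic matroid, a loop is a self-loop edge (u,u) with rank 0.
Examining all 12 edges for self-loops...
Self-loops found: (2,2), (4,4), (3,3)
Number of loops = 3.

3


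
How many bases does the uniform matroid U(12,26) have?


Bases of U(12,26) are all 12-element subsets of the 26-element ground set.
Number of bases = C(26,12).
C(26,12) = 9657700.

9657700


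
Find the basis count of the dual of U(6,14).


The dual of U(r,n) is U(n-r, n) = U(8,14).
Bases of U(8,14) are all (8)-element subsets.
|B(M*)| = C(14,8) = 3003.

3003


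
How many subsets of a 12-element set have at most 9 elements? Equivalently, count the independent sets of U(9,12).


Independent sets of U(9,12) are all subsets of size <= 9.
Count = C(12,0) + C(12,1) + C(12,2) + C(12,3) + C(12,4) + C(12,5) + C(12,6) + C(12,7) + C(12,8) + C(12,9)
     = 1 + 12 + 66 + 220 + 495 + 792 + 924 + 792 + 495 + 220
     = 4017.

4017


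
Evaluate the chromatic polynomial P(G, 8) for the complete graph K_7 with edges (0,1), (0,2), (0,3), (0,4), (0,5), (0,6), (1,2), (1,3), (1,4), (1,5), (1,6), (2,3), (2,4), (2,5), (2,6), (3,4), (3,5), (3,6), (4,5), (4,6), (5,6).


P(K_7, k) = k(k-1)(k-2)...(k-6).
P(8) = (8) * (7) * (6) * (5) * (4) * (3) * (2) = 40320.

40320


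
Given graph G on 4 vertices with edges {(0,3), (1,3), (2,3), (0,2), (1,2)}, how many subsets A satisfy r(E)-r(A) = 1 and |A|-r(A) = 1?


R(x,y) = sum over A in 2^E of x^(r(E)-r(A)) * y^(|A|-r(A)).
G has 4 vertices, 5 edges. r(E) = 3.
Enumerate all 2^5 = 32 subsets.
Count subsets with r(E)-r(A)=1 and |A|-r(A)=1: 2.

2


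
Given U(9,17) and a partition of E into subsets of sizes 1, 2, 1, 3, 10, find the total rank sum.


r(Ai) = min(|Ai|, 9) for each part.
Sum = min(1,9) + min(2,9) + min(1,9) + min(3,9) + min(10,9)
    = 1 + 2 + 1 + 3 + 9
    = 16.

16


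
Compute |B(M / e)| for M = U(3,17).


Contracting e from U(3,17) gives U(2,16).
Bases of U(2,16) = C(16,2) = (16 * 15) / (1 * 2) = 120.

120


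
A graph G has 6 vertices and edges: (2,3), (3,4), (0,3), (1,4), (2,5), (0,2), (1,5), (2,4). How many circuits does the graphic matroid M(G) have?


A circuit in a graphic matroid = edge set of a simple cycle.
G has 6 vertices and 8 edges.
Enumerating all minimal edge subsets forming cycles...
Total circuits found: 6.

6


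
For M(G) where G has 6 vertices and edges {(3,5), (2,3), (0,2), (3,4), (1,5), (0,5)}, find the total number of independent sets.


An independent set in a graphic matroid is an acyclic edge subset.
G has 6 vertices and 6 edges.
Enumerate all 2^6 = 64 subsets, checking for acyclicity.
Total independent sets = 60.

60


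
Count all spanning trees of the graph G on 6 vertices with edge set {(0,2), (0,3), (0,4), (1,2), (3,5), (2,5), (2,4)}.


By Kirchhoff's matrix tree theorem, the number of spanning trees equals
the determinant of any cofactor of the Laplacian matrix L.
G has 6 vertices and 7 edges.
Computing the (5 x 5) cofactor determinant gives 11.

11


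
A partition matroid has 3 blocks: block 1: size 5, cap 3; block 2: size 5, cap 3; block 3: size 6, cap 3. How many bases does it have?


A basis picks exactly ci elements from block i.
Number of bases = product of C(|Si|, ci).
= C(5,3) * C(5,3) * C(6,3)
= 10 * 10 * 20
= 2000.

2000


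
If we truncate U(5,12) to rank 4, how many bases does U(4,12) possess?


Truncating U(5,12) to rank 4 gives U(4,12).
Bases of U(4,12) are all 4-element subsets of 12 elements.
Number of bases = C(12,4) = (12 * 11 * 10 * 9) / (1 * 2 * 3 * 4) = 495.

495


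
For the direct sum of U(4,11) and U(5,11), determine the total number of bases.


Bases of a direct sum M1 + M2: |B| = |B(M1)| * |B(M2)|.
|B(U(4,11))| = C(11,4) = 330.
|B(U(5,11))| = C(11,5) = 462.
Total bases = 330 * 462 = 152460.

152460


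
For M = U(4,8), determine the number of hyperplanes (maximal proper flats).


Hyperplanes of U(4,8) are flats of rank 3.
In a uniform matroid, these are exactly the (3)-element subsets.
Count = C(8,3) = (8 * 7 * 6) / (1 * 2 * 3) = 56.

56


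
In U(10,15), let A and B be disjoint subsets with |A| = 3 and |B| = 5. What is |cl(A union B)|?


|A union B| = 3 + 5 = 8 (disjoint).
In U(10,15), cl(S) = S if |S| < 10, else cl(S) = E.
Since 8 < 10, cl(A union B) = A union B.
|cl(A union B)| = 8.

8


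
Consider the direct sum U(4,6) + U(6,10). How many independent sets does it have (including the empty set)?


For a direct sum, |I(M1+M2)| = |I(M1)| * |I(M2)|.
|I(U(4,6))| = sum C(6,k) for k=0..4 = 57.
|I(U(6,10))| = sum C(10,k) for k=0..6 = 848.
Total = 57 * 848 = 48336.

48336


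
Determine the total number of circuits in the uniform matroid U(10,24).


In U(10,24), circuits are the (11)-element subsets.
Any set of 11 elements is dependent, and removing any one element gives
an independent set of size 10, so it is a minimal dependent set.
Number of circuits = C(24,11) = 24! / (11! * 13!) = 2496144.

2496144


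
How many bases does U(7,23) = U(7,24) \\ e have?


Deleting e from U(7,24) gives U(7,23) since n > r.
Bases of U(7,23) = (23 choose 7) = 245157.

245157


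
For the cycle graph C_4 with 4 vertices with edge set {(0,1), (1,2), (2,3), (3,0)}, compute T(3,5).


T(C_4; x,y) = x + x^2 + ... + x^(3) + y.
T(3,5) = 3^1 + 3^2 + 3^3 + 5
= 3 + 9 + 27 + 5
= 44.

44


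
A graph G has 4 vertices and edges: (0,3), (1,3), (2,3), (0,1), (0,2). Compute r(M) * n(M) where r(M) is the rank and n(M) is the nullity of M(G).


r(M) = |V| - c = 4 - 1 = 3.
nullity = |E| - r(M) = 5 - 3 = 2.
Product = 3 * 2 = 6.

6


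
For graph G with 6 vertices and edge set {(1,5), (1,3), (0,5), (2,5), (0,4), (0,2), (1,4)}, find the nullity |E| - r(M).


Cycle rank (nullity) = |E| - r(M) = |E| - (|V| - c).
|E| = 7, |V| = 6, c = 1.
Nullity = 7 - (6 - 1) = 7 - 5 = 2.

2


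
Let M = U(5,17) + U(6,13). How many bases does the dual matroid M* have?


(M1+M2)* = M1* + M2*.
M1* = U(12,17), bases: C(17,12) = 6188.
M2* = U(7,13), bases: C(13,7) = 1716.
|B(M*)| = 6188 * 1716 = 10618608.

10618608


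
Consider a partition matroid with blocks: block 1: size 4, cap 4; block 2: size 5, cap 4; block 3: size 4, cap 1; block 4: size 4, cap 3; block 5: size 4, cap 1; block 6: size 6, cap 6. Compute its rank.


Rank of a partition matroid = sum of min(|Si|, ci) for each block.
= min(4,4) + min(5,4) + min(4,1) + min(4,3) + min(4,1) + min(6,6)
= 4 + 4 + 1 + 3 + 1 + 6
= 19.

19


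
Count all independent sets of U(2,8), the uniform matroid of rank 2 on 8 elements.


Independent sets of U(2,8) are all subsets of size <= 2.
Count = (8 choose 0) + (8 choose 1) + (8 choose 2)
     = 1 + 8 + 28
     = 37.

37


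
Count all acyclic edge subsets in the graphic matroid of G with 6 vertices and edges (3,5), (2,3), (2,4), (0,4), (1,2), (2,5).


An independent set in a graphic matroid is an acyclic edge subset.
G has 6 vertices and 6 edges.
Enumerate all 2^6 = 64 subsets, checking for acyclicity.
Total independent sets = 56.

56


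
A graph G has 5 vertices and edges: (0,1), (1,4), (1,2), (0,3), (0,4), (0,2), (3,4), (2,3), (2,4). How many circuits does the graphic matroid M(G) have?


A circuit in a graphic matroid = edge set of a simple cycle.
G has 5 vertices and 9 edges.
Enumerating all minimal edge subsets forming cycles...
Total circuits found: 22.

22


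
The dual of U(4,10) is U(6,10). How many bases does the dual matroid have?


The dual of U(r,n) is U(n-r, n) = U(6,10).
Bases of U(6,10) are all (6)-element subsets.
|B(M*)| = C(10,6) = 210.

210


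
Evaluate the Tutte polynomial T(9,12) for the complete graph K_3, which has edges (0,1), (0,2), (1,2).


T(K_3; x,y) = x^2 + x + y.
T(9,12) = 81 + 9 + 12 = 102.

102


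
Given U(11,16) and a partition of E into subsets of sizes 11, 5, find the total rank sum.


r(Ai) = min(|Ai|, 11) for each part.
Sum = min(11,11) + min(5,11)
    = 11 + 5
    = 16.

16


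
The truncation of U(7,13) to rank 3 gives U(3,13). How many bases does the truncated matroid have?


Truncating U(7,13) to rank 3 gives U(3,13).
Bases of U(3,13) are all 3-element subsets of 13 elements.
Number of bases = (13 choose 3) = 286.

286


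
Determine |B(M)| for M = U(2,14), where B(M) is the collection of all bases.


Bases of U(2,14) are all 2-element subsets of the 14-element ground set.
Number of bases = C(14,2).
C(14,2) = 14! / (2! * 12!) = 91.

91


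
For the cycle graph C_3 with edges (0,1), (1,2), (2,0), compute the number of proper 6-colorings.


P(C_3, k) = (k-1)^3 + (-1)^3*(k-1).
P(6) = (5)^3 - 5
= 125 - 5 = 120.

120


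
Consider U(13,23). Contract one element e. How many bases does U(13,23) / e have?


Contracting e from U(13,23) gives U(12,22).
Bases of U(12,22) = C(22,12) = 22! / (12! * 10!) = 646646.

646646


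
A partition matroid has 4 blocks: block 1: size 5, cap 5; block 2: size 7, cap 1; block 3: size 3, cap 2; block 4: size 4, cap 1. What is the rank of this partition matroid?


Rank of a partition matroid = sum of min(|Si|, ci) for each block.
= min(5,5) + min(7,1) + min(3,2) + min(4,1)
= 5 + 1 + 2 + 1
= 9.

9


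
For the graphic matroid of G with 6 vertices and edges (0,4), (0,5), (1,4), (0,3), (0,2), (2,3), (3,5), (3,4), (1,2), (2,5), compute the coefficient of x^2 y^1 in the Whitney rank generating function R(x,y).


R(x,y) = sum over A in 2^E of x^(r(E)-r(A)) * y^(|A|-r(A)).
G has 6 vertices, 10 edges. r(E) = 5.
Enumerate all 2^10 = 1024 subsets.
Count subsets with r(E)-r(A)=2 and |A|-r(A)=1: 42.

42


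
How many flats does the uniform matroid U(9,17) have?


Flats of U(9,17): every subset of size < 9 is a flat, plus E itself.
Count = C(17,0) + C(17,1) + C(17,2) + C(17,3) + C(17,4) + C(17,5) + C(17,6) + C(17,7) + C(17,8) + 1
     = 1 + 17 + 136 + 680 + 2380 + 6188 + 12376 + 19448 + 24310 + 1
     = 65537.

65537


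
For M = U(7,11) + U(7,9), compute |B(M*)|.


(M1+M2)* = M1* + M2*.
M1* = U(4,11), bases: C(11,4) = 330.
M2* = U(2,9), bases: C(9,2) = 36.
|B(M*)| = 330 * 36 = 11880.

11880


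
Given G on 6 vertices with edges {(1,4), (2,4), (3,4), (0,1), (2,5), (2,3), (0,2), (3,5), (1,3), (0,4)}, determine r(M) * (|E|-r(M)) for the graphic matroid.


r(M) = |V| - c = 6 - 1 = 5.
nullity = |E| - r(M) = 10 - 5 = 5.
Product = 5 * 5 = 25.

25


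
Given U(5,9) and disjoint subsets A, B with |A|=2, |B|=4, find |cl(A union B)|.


|A union B| = 2 + 4 = 6 (disjoint).
In U(5,9), cl(S) = S if |S| < 5, else cl(S) = E.
Since 6 >= 5, cl(A union B) = E.
|cl(A union B)| = 9.

9


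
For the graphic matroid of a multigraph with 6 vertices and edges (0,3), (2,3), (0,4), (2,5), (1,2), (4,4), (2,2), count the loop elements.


In a graphic matroid, a loop is a self-loop edge (u,u) with rank 0.
Examining all 7 edges for self-loops...
Self-loops found: (4,4), (2,2)
Number of loops = 2.

2


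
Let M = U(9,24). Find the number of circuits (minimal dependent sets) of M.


In U(9,24), circuits are the (10)-element subsets.
Any set of 10 elements is dependent, and removing any one element gives
an independent set of size 9, so it is a minimal dependent set.
Number of circuits = (24 choose 10) = 1961256.

1961256


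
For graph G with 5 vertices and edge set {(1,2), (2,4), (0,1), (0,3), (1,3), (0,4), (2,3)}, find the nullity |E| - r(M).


Cycle rank (nullity) = |E| - r(M) = |E| - (|V| - c).
|E| = 7, |V| = 5, c = 1.
Nullity = 7 - (5 - 1) = 7 - 4 = 3.

3


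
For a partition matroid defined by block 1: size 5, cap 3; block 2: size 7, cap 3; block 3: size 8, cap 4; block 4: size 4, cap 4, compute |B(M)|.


A basis picks exactly ci elements from block i.
Number of bases = product of C(|Si|, ci).
= C(5,3) * C(7,3) * C(8,4) * C(4,4)
= 10 * 35 * 70 * 1
= 24500.

24500


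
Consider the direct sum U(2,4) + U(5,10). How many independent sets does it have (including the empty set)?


For a direct sum, |I(M1+M2)| = |I(M1)| * |I(M2)|.
|I(U(2,4))| = sum C(4,k) for k=0..2 = 11.
|I(U(5,10))| = sum C(10,k) for k=0..5 = 638.
Total = 11 * 638 = 7018.

7018


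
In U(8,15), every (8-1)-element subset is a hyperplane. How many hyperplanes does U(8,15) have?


Hyperplanes of U(8,15) are flats of rank 7.
In a uniform matroid, these are exactly the (7)-element subsets.
Count = C(15,7) = 15! / (7! * 8!) = 6435.

6435


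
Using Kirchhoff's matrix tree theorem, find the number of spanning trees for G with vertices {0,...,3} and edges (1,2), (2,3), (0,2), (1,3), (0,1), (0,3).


By Kirchhoff's matrix tree theorem, the number of spanning trees equals
the determinant of any cofactor of the Laplacian matrix L.
G has 4 vertices and 6 edges.
Computing the (3 x 3) cofactor determinant gives 16.

16


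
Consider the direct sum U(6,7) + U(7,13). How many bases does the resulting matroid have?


Bases of a direct sum M1 + M2: |B| = |B(M1)| * |B(M2)|.
|B(U(6,7))| = C(7,6) = 7.
|B(U(7,13))| = C(13,7) = 1716.
Total bases = 7 * 1716 = 12012.

12012


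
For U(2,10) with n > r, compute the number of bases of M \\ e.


Deleting e from U(2,10) gives U(2,9) since n > r.
Bases of U(2,9) = C(9,2) = (9 * 8) / (1 * 2) = 36.

36


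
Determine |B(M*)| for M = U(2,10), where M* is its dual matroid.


The dual of U(r,n) is U(n-r, n) = U(8,10).
Bases of U(8,10) are all (8)-element subsets.
|B(M*)| = C(10,8) = 45.

45


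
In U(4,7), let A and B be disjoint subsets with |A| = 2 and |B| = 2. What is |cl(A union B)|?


|A union B| = 2 + 2 = 4 (disjoint).
In U(4,7), cl(S) = S if |S| < 4, else cl(S) = E.
Since 4 >= 4, cl(A union B) = E.
|cl(A union B)| = 7.

7


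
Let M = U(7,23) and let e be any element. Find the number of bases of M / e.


Contracting e from U(7,23) gives U(6,22).
Bases of U(6,22) = (22 choose 6) = 74613.

74613


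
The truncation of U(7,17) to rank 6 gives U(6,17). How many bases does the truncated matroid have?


Truncating U(7,17) to rank 6 gives U(6,17).
Bases of U(6,17) are all 6-element subsets of 17 elements.
Number of bases = (17 choose 6) = 12376.

12376


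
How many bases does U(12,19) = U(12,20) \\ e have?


Deleting e from U(12,20) gives U(12,19) since n > r.
Bases of U(12,19) = (19 choose 12) = 50388.

50388


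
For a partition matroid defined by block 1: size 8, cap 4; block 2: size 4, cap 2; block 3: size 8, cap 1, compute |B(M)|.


A basis picks exactly ci elements from block i.
Number of bases = product of C(|Si|, ci).
= C(8,4) * C(4,2) * C(8,1)
= 70 * 6 * 8
= 3360.

3360


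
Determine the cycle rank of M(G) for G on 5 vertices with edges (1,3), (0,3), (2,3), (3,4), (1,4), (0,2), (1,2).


Cycle rank (nullity) = |E| - r(M) = |E| - (|V| - c).
|E| = 7, |V| = 5, c = 1.
Nullity = 7 - (5 - 1) = 7 - 4 = 3.

3


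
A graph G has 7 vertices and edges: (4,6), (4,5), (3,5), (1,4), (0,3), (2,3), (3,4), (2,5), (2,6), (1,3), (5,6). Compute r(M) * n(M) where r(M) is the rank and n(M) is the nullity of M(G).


r(M) = |V| - c = 7 - 1 = 6.
nullity = |E| - r(M) = 11 - 6 = 5.
Product = 6 * 5 = 30.

30


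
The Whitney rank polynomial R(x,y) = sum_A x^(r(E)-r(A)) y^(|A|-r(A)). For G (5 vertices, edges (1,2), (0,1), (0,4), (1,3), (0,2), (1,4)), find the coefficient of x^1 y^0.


R(x,y) = sum over A in 2^E of x^(r(E)-r(A)) * y^(|A|-r(A)).
G has 5 vertices, 6 edges. r(E) = 4.
Enumerate all 2^6 = 64 subsets.
Count subsets with r(E)-r(A)=1 and |A|-r(A)=0: 18.

18


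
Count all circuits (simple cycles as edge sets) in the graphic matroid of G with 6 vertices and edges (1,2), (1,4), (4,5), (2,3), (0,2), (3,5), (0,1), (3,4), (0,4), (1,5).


A circuit in a graphic matroid = edge set of a simple cycle.
G has 6 vertices and 10 edges.
Enumerating all minimal edge subsets forming cycles...
Total circuits found: 23.

23


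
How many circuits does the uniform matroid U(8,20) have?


In U(8,20), circuits are the (9)-element subsets.
Any set of 9 elements is dependent, and removing any one element gives
an independent set of size 8, so it is a minimal dependent set.
Number of circuits = (20 choose 9) = 167960.

167960


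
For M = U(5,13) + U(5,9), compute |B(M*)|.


(M1+M2)* = M1* + M2*.
M1* = U(8,13), bases: C(13,8) = 1287.
M2* = U(4,9), bases: C(9,4) = 126.
|B(M*)| = 1287 * 126 = 162162.

162162


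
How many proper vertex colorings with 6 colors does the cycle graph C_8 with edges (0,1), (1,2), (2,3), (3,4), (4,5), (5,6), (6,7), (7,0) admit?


P(C_8, k) = (k-1)^8 + (-1)^8*(k-1).
P(6) = (5)^8 + 5
= 390625 + 5 = 390630.

390630


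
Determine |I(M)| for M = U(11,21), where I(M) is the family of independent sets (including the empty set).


Independent sets of U(11,21) are all subsets of size <= 11.
Count = (21 choose 0) + (21 choose 1) + (21 choose 2) + (21 choose 3) + (21 choose 4) + (21 choose 5) + (21 choose 6) + (21 choose 7) + (21 choose 8) + (21 choose 9) + (21 choose 10) + (21 choose 11)
     = 1 + 21 + 210 + 1330 + 5985 + 20349 + 54264 + 116280 + 203490 + 293930 + 352716 + 352716
     = 1401292.

1401292


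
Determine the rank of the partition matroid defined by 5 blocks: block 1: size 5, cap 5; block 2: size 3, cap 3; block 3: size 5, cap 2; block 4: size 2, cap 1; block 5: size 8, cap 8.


Rank of a partition matroid = sum of min(|Si|, ci) for each block.
= min(5,5) + min(3,3) + min(5,2) + min(2,1) + min(8,8)
= 5 + 3 + 2 + 1 + 8
= 19.

19


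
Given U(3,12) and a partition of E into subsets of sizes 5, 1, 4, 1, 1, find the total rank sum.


r(Ai) = min(|Ai|, 3) for each part.
Sum = min(5,3) + min(1,3) + min(4,3) + min(1,3) + min(1,3)
    = 3 + 1 + 3 + 1 + 1
    = 9.

9


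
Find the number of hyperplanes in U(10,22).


Hyperplanes of U(10,22) are flats of rank 9.
In a uniform matroid, these are exactly the (9)-element subsets.
Count = (22 choose 9) = 497420.

497420


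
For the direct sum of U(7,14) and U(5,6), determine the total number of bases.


Bases of a direct sum M1 + M2: |B| = |B(M1)| * |B(M2)|.
|B(U(7,14))| = C(14,7) = 3432.
|B(U(5,6))| = C(6,5) = 6.
Total bases = 3432 * 6 = 20592.

20592


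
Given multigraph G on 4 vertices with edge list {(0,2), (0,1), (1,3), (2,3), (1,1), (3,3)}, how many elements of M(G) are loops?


In a graphic matroid, a loop is a self-loop edge (u,u) with rank 0.
Examining all 6 edges for self-loops...
Self-loops found: (1,1), (3,3)
Number of loops = 2.

2


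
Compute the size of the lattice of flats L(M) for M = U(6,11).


Flats of U(6,11): every subset of size < 6 is a flat, plus E itself.
Count = (11 choose 0) + (11 choose 1) + (11 choose 2) + (11 choose 3) + (11 choose 4) + (11 choose 5) + 1
     = 1 + 11 + 55 + 165 + 330 + 462 + 1
     = 1025.

1025


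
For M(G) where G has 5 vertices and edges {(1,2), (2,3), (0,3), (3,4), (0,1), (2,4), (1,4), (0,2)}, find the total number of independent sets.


An independent set in a graphic matroid is an acyclic edge subset.
G has 5 vertices and 8 edges.
Enumerate all 2^8 = 256 subsets, checking for acyclicity.
Total independent sets = 134.

134


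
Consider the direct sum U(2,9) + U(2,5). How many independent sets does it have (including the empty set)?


For a direct sum, |I(M1+M2)| = |I(M1)| * |I(M2)|.
|I(U(2,9))| = sum C(9,k) for k=0..2 = 46.
|I(U(2,5))| = sum C(5,k) for k=0..2 = 16.
Total = 46 * 16 = 736.

736


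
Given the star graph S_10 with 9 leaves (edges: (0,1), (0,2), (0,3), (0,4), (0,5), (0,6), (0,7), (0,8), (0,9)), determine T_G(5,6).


A star on 10 vertices is a tree with 9 edges.
T(x,y) = x^(9) for any tree.
T(5,6) = 5^9 = 1953125.

1953125


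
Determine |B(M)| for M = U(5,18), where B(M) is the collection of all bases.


Bases of U(5,18) are all 5-element subsets of the 18-element ground set.
Number of bases = C(18,5).
C(18,5) = 8568.

8568


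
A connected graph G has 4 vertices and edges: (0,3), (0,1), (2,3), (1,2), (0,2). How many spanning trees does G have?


By Kirchhoff's matrix tree theorem, the number of spanning trees equals
the determinant of any cofactor of the Laplacian matrix L.
G has 4 vertices and 5 edges.
Computing the (3 x 3) cofactor determinant gives 8.

8


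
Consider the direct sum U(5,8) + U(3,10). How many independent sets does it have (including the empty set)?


For a direct sum, |I(M1+M2)| = |I(M1)| * |I(M2)|.
|I(U(5,8))| = sum C(8,k) for k=0..5 = 219.
|I(U(3,10))| = sum C(10,k) for k=0..3 = 176.
Total = 219 * 176 = 38544.

38544


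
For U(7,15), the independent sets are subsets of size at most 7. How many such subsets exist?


Independent sets of U(7,15) are all subsets of size <= 7.
Count = (15 choose 0) + (15 choose 1) + (15 choose 2) + (15 choose 3) + (15 choose 4) + (15 choose 5) + (15 choose 6) + (15 choose 7)
     = 1 + 15 + 105 + 455 + 1365 + 3003 + 5005 + 6435
     = 16384.

16384


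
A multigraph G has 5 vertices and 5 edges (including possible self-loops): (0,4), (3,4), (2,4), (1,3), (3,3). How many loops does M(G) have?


In a graphic matroid, a loop is a self-loop edge (u,u) with rank 0.
Examining all 5 edges for self-loops...
Self-loops found: (3,3)
Number of loops = 1.

1


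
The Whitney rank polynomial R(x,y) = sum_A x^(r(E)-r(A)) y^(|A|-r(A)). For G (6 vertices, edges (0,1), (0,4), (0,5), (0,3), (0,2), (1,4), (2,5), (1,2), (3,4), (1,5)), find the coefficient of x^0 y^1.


R(x,y) = sum over A in 2^E of x^(r(E)-r(A)) * y^(|A|-r(A)).
G has 6 vertices, 10 edges. r(E) = 5.
Enumerate all 2^10 = 1024 subsets.
Count subsets with r(E)-r(A)=0 and |A|-r(A)=1: 153.

153


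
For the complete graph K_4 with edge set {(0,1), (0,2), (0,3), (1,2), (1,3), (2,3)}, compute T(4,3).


T(K_4; x,y) = x^3 + 3x^2 + 4xy + 2x + y^3 + 3y^2 + 2y.
Substituting x=4, y=3:
= 64 + 48 + 48 + 8 + 27 + 27 + 6
= 228.

228


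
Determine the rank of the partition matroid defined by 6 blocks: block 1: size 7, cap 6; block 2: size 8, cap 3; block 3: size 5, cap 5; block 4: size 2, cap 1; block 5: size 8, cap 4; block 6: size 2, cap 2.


Rank of a partition matroid = sum of min(|Si|, ci) for each block.
= min(7,6) + min(8,3) + min(5,5) + min(2,1) + min(8,4) + min(2,2)
= 6 + 3 + 5 + 1 + 4 + 2
= 21.

21


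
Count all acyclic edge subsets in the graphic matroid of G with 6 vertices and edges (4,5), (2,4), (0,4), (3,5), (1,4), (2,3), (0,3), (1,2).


An independent set in a graphic matroid is an acyclic edge subset.
G has 6 vertices and 8 edges.
Enumerate all 2^8 = 256 subsets, checking for acyclicity.
Total independent sets = 186.

186


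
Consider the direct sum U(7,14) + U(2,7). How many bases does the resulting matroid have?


Bases of a direct sum M1 + M2: |B| = |B(M1)| * |B(M2)|.
|B(U(7,14))| = C(14,7) = 3432.
|B(U(2,7))| = C(7,2) = 21.
Total bases = 3432 * 21 = 72072.

72072


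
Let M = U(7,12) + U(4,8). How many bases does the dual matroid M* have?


(M1+M2)* = M1* + M2*.
M1* = U(5,12), bases: C(12,5) = 792.
M2* = U(4,8), bases: C(8,4) = 70.
|B(M*)| = 792 * 70 = 55440.

55440


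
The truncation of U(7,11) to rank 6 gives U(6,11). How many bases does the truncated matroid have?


Truncating U(7,11) to rank 6 gives U(6,11).
Bases of U(6,11) are all 6-element subsets of 11 elements.
Number of bases = (11 choose 6) = 462.

462


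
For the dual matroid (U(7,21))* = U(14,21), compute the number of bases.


The dual of U(r,n) is U(n-r, n) = U(14,21).
Bases of U(14,21) are all (14)-element subsets.
|B(M*)| = C(21,14) = 116280.

116280


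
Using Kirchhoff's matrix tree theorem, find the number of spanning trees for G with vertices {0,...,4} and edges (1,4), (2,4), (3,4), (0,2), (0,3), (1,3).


By Kirchhoff's matrix tree theorem, the number of spanning trees equals
the determinant of any cofactor of the Laplacian matrix L.
G has 5 vertices and 6 edges.
Computing the (4 x 4) cofactor determinant gives 11.

11


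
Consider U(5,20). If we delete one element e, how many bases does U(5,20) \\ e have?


Deleting e from U(5,20) gives U(5,19) since n > r.
Bases of U(5,19) = C(19,5) = 11628.

11628


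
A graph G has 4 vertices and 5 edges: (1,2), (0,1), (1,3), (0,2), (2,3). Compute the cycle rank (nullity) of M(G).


Cycle rank (nullity) = |E| - r(M) = |E| - (|V| - c).
|E| = 5, |V| = 4, c = 1.
Nullity = 5 - (4 - 1) = 5 - 3 = 2.

2


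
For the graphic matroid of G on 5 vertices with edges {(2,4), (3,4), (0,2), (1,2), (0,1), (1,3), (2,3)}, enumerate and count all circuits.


A circuit in a graphic matroid = edge set of a simple cycle.
G has 5 vertices and 7 edges.
Enumerating all minimal edge subsets forming cycles...
Total circuits found: 6.

6


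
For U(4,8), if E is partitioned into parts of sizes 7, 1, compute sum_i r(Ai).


r(Ai) = min(|Ai|, 4) for each part.
Sum = min(7,4) + min(1,4)
    = 4 + 1
    = 5.

5


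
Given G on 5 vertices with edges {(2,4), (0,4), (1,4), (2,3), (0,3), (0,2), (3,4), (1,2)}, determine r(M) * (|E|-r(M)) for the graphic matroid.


r(M) = |V| - c = 5 - 1 = 4.
nullity = |E| - r(M) = 8 - 4 = 4.
Product = 4 * 4 = 16.

16


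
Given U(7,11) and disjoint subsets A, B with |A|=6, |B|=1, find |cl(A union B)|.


|A union B| = 6 + 1 = 7 (disjoint).
In U(7,11), cl(S) = S if |S| < 7, else cl(S) = E.
Since 7 >= 7, cl(A union B) = E.
|cl(A union B)| = 11.

11


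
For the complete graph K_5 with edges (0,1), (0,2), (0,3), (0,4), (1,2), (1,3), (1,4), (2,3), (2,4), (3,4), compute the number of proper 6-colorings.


P(K_5, k) = k(k-1)(k-2)...(k-4).
P(6) = (6) * (5) * (4) * (3) * (2) = 720.

720


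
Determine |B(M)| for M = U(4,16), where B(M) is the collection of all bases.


Bases of U(4,16) are all 4-element subsets of the 16-element ground set.
Number of bases = C(16,4).
C(16,4) = 16! / (4! * 12!) = 1820.

1820


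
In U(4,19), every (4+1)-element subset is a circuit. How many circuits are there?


In U(4,19), circuits are the (5)-element subsets.
Any set of 5 elements is dependent, and removing any one element gives
an independent set of size 4, so it is a minimal dependent set.
Number of circuits = C(19,5) = 11628.

11628


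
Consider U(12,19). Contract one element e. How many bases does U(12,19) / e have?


Contracting e from U(12,19) gives U(11,18).
Bases of U(11,18) = (18 choose 11) = 31824.

31824


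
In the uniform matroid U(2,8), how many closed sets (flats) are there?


Flats of U(2,8): every subset of size < 2 is a flat, plus E itself.
Count = (8 choose 0) + (8 choose 1) + 1
     = 1 + 8 + 1
     = 10.

10


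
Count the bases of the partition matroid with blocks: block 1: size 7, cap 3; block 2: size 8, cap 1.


A basis picks exactly ci elements from block i.
Number of bases = product of C(|Si|, ci).
= C(7,3) * C(8,1)
= 35 * 8
= 280.

280


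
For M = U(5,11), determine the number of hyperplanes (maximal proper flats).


Hyperplanes of U(5,11) are flats of rank 4.
In a uniform matroid, these are exactly the (4)-element subsets.
Count = C(11,4) = 11! / (4! * 7!) = 330.

330


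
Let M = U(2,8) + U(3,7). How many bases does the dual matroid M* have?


(M1+M2)* = M1* + M2*.
M1* = U(6,8), bases: C(8,6) = 28.
M2* = U(4,7), bases: C(7,4) = 35.
|B(M*)| = 28 * 35 = 980.

980


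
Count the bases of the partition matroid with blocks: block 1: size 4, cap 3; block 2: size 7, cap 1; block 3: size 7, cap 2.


A basis picks exactly ci elements from block i.
Number of bases = product of C(|Si|, ci).
= C(4,3) * C(7,1) * C(7,2)
= 4 * 7 * 21
= 588.

588


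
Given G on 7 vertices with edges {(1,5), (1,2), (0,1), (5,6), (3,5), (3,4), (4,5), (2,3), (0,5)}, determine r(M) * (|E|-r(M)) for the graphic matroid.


r(M) = |V| - c = 7 - 1 = 6.
nullity = |E| - r(M) = 9 - 6 = 3.
Product = 6 * 3 = 18.

18


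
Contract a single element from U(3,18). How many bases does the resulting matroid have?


Contracting e from U(3,18) gives U(2,17).
Bases of U(2,17) = (17 choose 2) = 136.

136


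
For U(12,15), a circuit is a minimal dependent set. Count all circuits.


In U(12,15), circuits are the (13)-element subsets.
Any set of 13 elements is dependent, and removing any one element gives
an independent set of size 12, so it is a minimal dependent set.
Number of circuits = (15 choose 13) = 105.

105


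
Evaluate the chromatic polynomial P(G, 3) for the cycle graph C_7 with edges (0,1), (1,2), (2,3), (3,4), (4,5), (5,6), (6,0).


P(C_7, k) = (k-1)^7 + (-1)^7*(k-1).
P(3) = (2)^7 - 2
= 128 - 2 = 126.

126


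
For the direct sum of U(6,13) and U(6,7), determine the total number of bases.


Bases of a direct sum M1 + M2: |B| = |B(M1)| * |B(M2)|.
|B(U(6,13))| = C(13,6) = 1716.
|B(U(6,7))| = C(7,6) = 7.
Total bases = 1716 * 7 = 12012.

12012


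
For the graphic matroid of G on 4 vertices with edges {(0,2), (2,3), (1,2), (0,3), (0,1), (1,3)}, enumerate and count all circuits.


A circuit in a graphic matroid = edge set of a simple cycle.
G has 4 vertices and 6 edges.
Enumerating all minimal edge subsets forming cycles...
Total circuits found: 7.

7


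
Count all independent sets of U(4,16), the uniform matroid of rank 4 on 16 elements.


Independent sets of U(4,16) are all subsets of size <= 4.
Count = (16 choose 0) + (16 choose 1) + (16 choose 2) + (16 choose 3) + (16 choose 4)
     = 1 + 16 + 120 + 560 + 1820
     = 2517.

2517


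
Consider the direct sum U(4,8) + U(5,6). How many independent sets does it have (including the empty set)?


For a direct sum, |I(M1+M2)| = |I(M1)| * |I(M2)|.
|I(U(4,8))| = sum C(8,k) for k=0..4 = 163.
|I(U(5,6))| = sum C(6,k) for k=0..5 = 63.
Total = 163 * 63 = 10269.

10269


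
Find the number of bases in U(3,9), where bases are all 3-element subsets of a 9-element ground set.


Bases of U(3,9) are all 3-element subsets of the 9-element ground set.
Number of bases = C(9,3).
C(9,3) = (9 * 8 * 7) / (1 * 2 * 3) = 84.

84


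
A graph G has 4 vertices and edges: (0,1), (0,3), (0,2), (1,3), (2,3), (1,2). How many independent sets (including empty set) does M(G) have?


An independent set in a graphic matroid is an acyclic edge subset.
G has 4 vertices and 6 edges.
Enumerate all 2^6 = 64 subsets, checking for acyclicity.
Total independent sets = 38.

38


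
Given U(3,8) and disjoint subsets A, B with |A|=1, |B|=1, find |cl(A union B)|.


|A union B| = 1 + 1 = 2 (disjoint).
In U(3,8), cl(S) = S if |S| < 3, else cl(S) = E.
Since 2 < 3, cl(A union B) = A union B.
|cl(A union B)| = 2.

2


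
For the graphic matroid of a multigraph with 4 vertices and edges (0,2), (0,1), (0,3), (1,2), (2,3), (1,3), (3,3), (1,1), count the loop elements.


In a graphic matroid, a loop is a self-loop edge (u,u) with rank 0.
Examining all 8 edges for self-loops...
Self-loops found: (3,3), (1,1)
Number of loops = 2.

2


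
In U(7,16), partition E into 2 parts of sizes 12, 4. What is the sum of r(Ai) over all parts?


r(Ai) = min(|Ai|, 7) for each part.
Sum = min(12,7) + min(4,7)
    = 7 + 4
    = 11.

11


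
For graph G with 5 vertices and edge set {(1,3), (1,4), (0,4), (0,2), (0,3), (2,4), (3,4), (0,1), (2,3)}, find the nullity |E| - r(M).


Cycle rank (nullity) = |E| - r(M) = |E| - (|V| - c).
|E| = 9, |V| = 5, c = 1.
Nullity = 9 - (5 - 1) = 9 - 4 = 5.

5


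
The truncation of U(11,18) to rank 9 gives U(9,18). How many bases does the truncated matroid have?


Truncating U(11,18) to rank 9 gives U(9,18).
Bases of U(9,18) are all 9-element subsets of 18 elements.
Number of bases = C(18,9) = 18! / (9! * 9!) = 48620.

48620


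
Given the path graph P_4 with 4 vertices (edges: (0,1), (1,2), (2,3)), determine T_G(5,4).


A path on 4 vertices is a tree with 3 edges.
T(x,y) = x^(3) for any tree.
T(5,4) = 5^3 = 125.

125


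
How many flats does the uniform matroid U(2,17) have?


Flats of U(2,17): every subset of size < 2 is a flat, plus E itself.
Count = (17 choose 0) + (17 choose 1) + 1
     = 1 + 17 + 1
     = 19.

19


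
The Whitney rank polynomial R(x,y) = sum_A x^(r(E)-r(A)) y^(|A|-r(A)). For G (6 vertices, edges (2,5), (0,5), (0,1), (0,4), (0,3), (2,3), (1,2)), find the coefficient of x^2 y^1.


R(x,y) = sum over A in 2^E of x^(r(E)-r(A)) * y^(|A|-r(A)).
G has 6 vertices, 7 edges. r(E) = 5.
Enumerate all 2^7 = 128 subsets.
Count subsets with r(E)-r(A)=2 and |A|-r(A)=1: 3.

3


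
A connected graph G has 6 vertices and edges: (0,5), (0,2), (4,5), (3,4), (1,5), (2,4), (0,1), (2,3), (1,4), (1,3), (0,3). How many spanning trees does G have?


By Kirchhoff's matrix tree theorem, the number of spanning trees equals
the determinant of any cofactor of the Laplacian matrix L.
G has 6 vertices and 11 edges.
Computing the (5 x 5) cofactor determinant gives 224.

224
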